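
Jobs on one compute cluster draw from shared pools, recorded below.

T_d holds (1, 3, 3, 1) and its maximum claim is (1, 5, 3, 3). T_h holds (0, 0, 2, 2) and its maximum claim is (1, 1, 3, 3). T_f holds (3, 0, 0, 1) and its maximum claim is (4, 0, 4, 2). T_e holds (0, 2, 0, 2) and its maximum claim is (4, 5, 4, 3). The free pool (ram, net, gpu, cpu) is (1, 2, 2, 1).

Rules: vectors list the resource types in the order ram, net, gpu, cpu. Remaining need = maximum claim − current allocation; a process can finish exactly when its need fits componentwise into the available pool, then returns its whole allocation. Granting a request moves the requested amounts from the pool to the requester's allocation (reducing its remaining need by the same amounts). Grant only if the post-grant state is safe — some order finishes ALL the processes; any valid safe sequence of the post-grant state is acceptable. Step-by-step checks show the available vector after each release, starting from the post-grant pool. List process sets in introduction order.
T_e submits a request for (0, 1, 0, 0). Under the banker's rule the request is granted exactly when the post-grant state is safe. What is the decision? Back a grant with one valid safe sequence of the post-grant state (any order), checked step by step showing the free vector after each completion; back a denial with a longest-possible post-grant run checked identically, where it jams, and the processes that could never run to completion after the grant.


DENY. Granting would leave the state unsafe.
Key observation: after T_h, T_f complete, (4, 1, 4, 4) is the best the pool ever gets, yet each leftover process wants more net.
Pretend the grant happened; the run T_h, T_f goes as far as possible. Verifying each step:
  pool = (1, 1, 2, 1)
  run T_h (needs (1, 1, 1, 1), free (1, 1, 2, 1)); after release of (0, 0, 2, 2) the pool is (1, 1, 4, 3)
  run T_f (needs (1, 0, 4, 1), free (1, 1, 4, 3)); after release of (3, 0, 0, 1) the pool is (4, 1, 4, 4)
  blocked: T_d wants (0, 2, 0, 2), pool (4, 1, 4, 4) — not enough net
  blocked: T_e wants (4, 2, 4, 1), pool (4, 1, 4, 4) — not enough net
Had the request been granted, T_d and T_e could never finish.


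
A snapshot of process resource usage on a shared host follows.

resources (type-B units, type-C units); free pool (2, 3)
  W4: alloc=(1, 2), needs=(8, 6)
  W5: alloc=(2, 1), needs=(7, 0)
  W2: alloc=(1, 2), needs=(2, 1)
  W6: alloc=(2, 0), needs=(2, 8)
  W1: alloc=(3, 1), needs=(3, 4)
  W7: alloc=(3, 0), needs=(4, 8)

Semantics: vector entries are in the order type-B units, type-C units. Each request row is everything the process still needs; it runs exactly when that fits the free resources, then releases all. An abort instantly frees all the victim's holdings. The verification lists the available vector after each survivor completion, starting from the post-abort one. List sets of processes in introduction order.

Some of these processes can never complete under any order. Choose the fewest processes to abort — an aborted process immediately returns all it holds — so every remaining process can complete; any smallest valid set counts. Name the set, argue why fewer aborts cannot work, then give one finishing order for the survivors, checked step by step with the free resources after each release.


The answer: abort W5.
Key observation: W4 could never have finished before the abort; with (2, 1) returned by W5, it fits at step 3.
Minimality: the empty abort set fails — the state is deadlocked as it stands.
One survivor order: W2, W1, W4, W6, W7. Check, step by step (post-abort pool first):
  pool = (4, 4)
  W2 needs (2, 1) <= (4, 4) -> finishes; pool += (1, 2) = (5, 6)
  W1 needs (3, 4) <= (5, 6) -> finishes; pool += (3, 1) = (8, 7)
  W4 needs (8, 6) <= (8, 7) -> finishes; pool += (1, 2) = (9, 9)
  W6 needs (2, 8) <= (9, 9) -> finishes; pool += (2, 0) = (11, 9)
  W7 needs (4, 8) <= (11, 9) -> finishes; pool += (3, 0) = (14, 9)


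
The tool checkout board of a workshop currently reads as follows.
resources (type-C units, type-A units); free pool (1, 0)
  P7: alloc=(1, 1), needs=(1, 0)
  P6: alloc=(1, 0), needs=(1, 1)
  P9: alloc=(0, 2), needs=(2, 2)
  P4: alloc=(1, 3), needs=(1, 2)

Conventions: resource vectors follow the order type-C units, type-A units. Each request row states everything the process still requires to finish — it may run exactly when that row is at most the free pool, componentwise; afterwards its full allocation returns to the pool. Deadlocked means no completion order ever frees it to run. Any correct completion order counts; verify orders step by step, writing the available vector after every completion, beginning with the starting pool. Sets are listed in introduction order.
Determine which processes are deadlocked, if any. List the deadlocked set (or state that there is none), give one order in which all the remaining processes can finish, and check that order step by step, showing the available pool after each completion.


Deadlocked: P9 and P4.
Key observation: once P7, P6 finish, the pool peaks at (3, 1) — and every remaining process still needs more type-A units than that.
One completion order for the rest: P7, P6. Step-by-step check:
  pool = (1, 0)
  P7 needs (1, 0) <= (1, 0) -> finishes; pool += (1, 1) = (2, 1)
  P6 needs (1, 1) <= (2, 1) -> finishes; pool += (1, 0) = (3, 1)
The blocked processes can never fit:
  P9 still needs (2, 2) but only (3, 1) is free — short on type-A units
  P4 still needs (1, 2) but only (3, 1) is free — short on type-A units


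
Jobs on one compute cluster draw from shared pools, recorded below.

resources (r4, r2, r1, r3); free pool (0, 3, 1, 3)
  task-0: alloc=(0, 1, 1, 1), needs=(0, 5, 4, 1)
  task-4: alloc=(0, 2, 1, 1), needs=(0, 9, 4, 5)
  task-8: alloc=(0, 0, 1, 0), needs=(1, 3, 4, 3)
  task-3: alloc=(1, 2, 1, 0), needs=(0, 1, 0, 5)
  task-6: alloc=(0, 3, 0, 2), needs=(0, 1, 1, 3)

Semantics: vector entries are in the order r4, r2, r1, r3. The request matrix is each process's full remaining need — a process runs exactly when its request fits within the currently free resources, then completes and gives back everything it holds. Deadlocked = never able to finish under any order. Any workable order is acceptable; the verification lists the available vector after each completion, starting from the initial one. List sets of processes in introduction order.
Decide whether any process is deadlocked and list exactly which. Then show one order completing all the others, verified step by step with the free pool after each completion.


Deadlocked: task-0, task-4 and task-8.
Key observation: no order helps: past task-6, task-3, the free pool tops out at (1, 8, 2, 5), below what each blocked process needs in r1.
The rest can finish in the order task-6, task-3. Verifying each step:
  pool = (0, 3, 1, 3)
  task-6: need (0, 1, 1, 3) fits (0, 3, 1, 3); releases (0, 3, 0, 2), pool now (0, 6, 1, 5)
  task-3: need (0, 1, 0, 5) fits (0, 6, 1, 5); releases (1, 2, 1, 0), pool now (1, 8, 2, 5)
The blocked processes can never fit:
  task-0 cannot run: need (0, 5, 4, 1) vs free (1, 8, 2, 5) (insufficient r1)
  task-4 cannot run: need (0, 9, 4, 5) vs free (1, 8, 2, 5) (insufficient r2 and r1)
  task-8 cannot run: need (1, 3, 4, 3) vs free (1, 8, 2, 5) (insufficient r1)


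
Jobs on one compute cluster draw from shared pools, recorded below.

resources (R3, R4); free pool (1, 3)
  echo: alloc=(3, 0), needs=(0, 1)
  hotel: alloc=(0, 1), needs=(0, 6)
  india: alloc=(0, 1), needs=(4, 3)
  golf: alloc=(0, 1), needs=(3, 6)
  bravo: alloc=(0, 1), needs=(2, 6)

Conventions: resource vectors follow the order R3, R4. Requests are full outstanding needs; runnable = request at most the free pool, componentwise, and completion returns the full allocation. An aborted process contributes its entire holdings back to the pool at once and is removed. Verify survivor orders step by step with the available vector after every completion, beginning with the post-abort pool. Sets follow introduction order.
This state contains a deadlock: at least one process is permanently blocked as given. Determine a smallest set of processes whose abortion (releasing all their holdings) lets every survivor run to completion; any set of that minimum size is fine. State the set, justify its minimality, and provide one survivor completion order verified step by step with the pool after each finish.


Abort hotel and golf.
Key observation: the deadlocked bravo becomes finishable only because hotel and golf released (0, 2); it completes at step 3 below.
Why nothing smaller works — every single abort fails: echo alone leaves hotel blocked (short on R4); hotel alone leaves golf blocked (short on R4); india alone leaves hotel blocked (short on R4); golf alone leaves hotel blocked (short on R4); bravo alone leaves hotel blocked (short on R4).
One survivor order: echo, india, bravo. Check, step by step (post-abort pool first):
  pool = (1, 5)
  run echo (needs (0, 1), free (1, 5)); after release of (3, 0) the pool is (4, 5)
  run india (needs (4, 3), free (4, 5)); after release of (0, 1) the pool is (4, 6)
  run bravo (needs (2, 6), free (4, 6)); after release of (0, 1) the pool is (4, 7)


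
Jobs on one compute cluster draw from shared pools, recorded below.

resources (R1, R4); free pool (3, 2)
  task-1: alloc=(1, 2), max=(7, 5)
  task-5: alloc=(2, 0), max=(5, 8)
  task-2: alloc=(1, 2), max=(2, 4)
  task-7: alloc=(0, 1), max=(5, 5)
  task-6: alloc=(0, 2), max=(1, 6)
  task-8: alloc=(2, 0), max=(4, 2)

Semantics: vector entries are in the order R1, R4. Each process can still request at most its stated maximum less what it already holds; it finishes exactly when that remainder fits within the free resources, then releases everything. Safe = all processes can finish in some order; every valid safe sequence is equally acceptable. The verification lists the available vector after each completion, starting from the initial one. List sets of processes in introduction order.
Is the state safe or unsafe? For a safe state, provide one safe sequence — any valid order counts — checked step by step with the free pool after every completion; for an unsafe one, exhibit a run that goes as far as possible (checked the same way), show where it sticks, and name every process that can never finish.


SAFE — a valid safe sequence is task-2, task-8, task-1, task-6, task-7, task-5.
Key observation: the order's first zero-slack moment is task-2 ((1, 2) needed, (3, 2) free — a requested resource with nothing to spare).
Check, step by step:
  pool = (3, 2)
  task-2 needs (1, 2) <= (3, 2) -> finishes; pool += (1, 2) = (4, 4)
  task-8 needs (2, 2) <= (4, 4) -> finishes; pool += (2, 0) = (6, 4)
  task-1 needs (6, 3) <= (6, 4) -> finishes; pool += (1, 2) = (7, 6)
  task-6 needs (1, 4) <= (7, 6) -> finishes; pool += (0, 2) = (7, 8)
  task-7 needs (5, 4) <= (7, 8) -> finishes; pool += (0, 1) = (7, 9)
  task-5 needs (3, 8) <= (7, 9) -> finishes; pool += (2, 0) = (9, 9)


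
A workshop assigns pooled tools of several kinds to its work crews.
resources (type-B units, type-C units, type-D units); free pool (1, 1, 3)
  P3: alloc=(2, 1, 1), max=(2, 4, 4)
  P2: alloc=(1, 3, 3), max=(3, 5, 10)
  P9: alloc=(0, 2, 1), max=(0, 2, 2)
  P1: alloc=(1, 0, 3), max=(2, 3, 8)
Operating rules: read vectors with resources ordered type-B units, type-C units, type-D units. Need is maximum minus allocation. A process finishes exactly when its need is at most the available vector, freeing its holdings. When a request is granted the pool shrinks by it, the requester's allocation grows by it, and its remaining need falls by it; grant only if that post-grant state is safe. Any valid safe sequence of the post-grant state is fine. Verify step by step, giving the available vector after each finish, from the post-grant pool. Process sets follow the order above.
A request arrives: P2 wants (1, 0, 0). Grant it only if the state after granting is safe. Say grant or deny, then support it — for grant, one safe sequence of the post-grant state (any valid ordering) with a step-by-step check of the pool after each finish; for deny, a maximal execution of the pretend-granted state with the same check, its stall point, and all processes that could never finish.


GRANT: granting preserves safety; a valid post-grant sequence is P9, P3, P1, P2.
Key observation: post-grant, (0, 1, 3) remains, and an order beginning with P9 completes everyone.
Check on the post-grant state, step by step:
  pool = (0, 1, 3)
  run P9 (needs (0, 0, 1), free (0, 1, 3)); after release of (0, 2, 1) the pool is (0, 3, 4)
  run P3 (needs (0, 3, 3), free (0, 3, 4)); after release of (2, 1, 1) the pool is (2, 4, 5)
  run P1 (needs (1, 3, 5), free (2, 4, 5)); after release of (1, 0, 3) the pool is (3, 4, 8)
  run P2 (needs (1, 2, 7), free (3, 4, 8)); after release of (2, 3, 3) the pool is (5, 7, 11)


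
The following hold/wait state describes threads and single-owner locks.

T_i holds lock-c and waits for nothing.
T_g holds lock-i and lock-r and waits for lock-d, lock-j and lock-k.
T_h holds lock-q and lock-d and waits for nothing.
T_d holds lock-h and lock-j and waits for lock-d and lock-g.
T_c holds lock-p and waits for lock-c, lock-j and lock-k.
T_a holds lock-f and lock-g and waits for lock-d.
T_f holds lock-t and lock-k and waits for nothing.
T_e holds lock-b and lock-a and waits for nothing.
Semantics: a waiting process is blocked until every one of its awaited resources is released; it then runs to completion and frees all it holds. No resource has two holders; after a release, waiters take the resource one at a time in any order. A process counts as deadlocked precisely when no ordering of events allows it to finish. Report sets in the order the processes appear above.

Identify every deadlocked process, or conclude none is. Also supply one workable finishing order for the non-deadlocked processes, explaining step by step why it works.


No process is deadlocked.
Key observation: all waits point, directly or indirectly, at processes that can finish, so nothing is permanently blocked.
One completion order for the rest: T_f, T_h, T_a, T_d, T_i, T_g, T_e, T_c.
Walking it through:
  T_f waits on nothing -> runs at once and releases lock-t and lock-k
  T_h waits on nothing -> runs at once and releases lock-q and lock-d
  T_a: everything it awaited (lock-d) is free; runs, freeing lock-f and lock-g
  T_d: everything it awaited (lock-d and lock-g) is free; runs, freeing lock-h and lock-j
  T_i waits on nothing -> runs at once and releases lock-c
  T_g: everything it awaited (lock-d, lock-j and lock-k) is free; runs, freeing lock-i and lock-r
  T_e waits on nothing -> runs at once and releases lock-b and lock-a
  T_c: everything it awaited (lock-c, lock-j and lock-k) is free; runs, freeing lock-p


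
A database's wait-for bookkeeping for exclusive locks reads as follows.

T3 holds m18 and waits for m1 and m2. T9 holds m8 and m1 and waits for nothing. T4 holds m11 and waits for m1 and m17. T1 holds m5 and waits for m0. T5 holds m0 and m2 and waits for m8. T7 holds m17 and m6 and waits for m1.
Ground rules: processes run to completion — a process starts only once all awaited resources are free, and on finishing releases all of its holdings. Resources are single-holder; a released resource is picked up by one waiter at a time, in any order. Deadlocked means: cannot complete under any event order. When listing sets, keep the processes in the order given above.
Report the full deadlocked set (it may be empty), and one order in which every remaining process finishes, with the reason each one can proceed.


No process is deadlocked.
Key observation: there is no circular wait here — follow any chain and it reaches a process that is free to run now.
A valid finishing order for the others: T9, T5, T7, T3, T1, T4.
Step-by-step check:
  run T9 (it waits on nothing); releases m8 and m1
  T5: everything it awaited (m8) is free; runs, freeing m0 and m2
  T7: everything it awaited (m1) is free; runs, freeing m17 and m6
  T3: everything it awaited (m1 and m2) is free; runs, freeing m18
  T1: everything it awaited (m0) is free; runs, freeing m5
  T4: everything it awaited (m1 and m17) is free; runs, freeing m11


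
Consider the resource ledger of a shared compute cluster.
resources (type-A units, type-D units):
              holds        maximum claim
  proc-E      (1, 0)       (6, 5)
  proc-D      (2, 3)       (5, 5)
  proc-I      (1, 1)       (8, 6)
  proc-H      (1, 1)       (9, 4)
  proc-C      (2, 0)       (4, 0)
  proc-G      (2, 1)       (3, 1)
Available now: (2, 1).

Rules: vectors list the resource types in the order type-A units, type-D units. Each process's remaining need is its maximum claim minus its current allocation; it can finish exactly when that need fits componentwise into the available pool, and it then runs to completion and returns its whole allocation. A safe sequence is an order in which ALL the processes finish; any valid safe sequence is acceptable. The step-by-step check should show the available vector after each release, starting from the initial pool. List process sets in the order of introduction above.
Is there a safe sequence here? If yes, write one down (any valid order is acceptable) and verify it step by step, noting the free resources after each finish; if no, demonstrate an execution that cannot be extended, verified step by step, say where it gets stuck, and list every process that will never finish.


The state is SAFE; one workable sequence: proc-G, proc-D, proc-E, proc-C, proc-I, proc-H.
Key observation: the order's first zero-slack moment is proc-D ((3, 2) needed, (4, 2) free — a requested resource with nothing to spare).
Step-by-step check:
  pool = (2, 1)
  proc-G: need (1, 0) fits (2, 1); releases (2, 1), pool now (4, 2)
  proc-D: need (3, 2) fits (4, 2); releases (2, 3), pool now (6, 5)
  proc-E: need (5, 5) fits (6, 5); releases (1, 0), pool now (7, 5)
  proc-C: need (2, 0) fits (7, 5); releases (2, 0), pool now (9, 5)
  proc-I: need (7, 5) fits (9, 5); releases (1, 1), pool now (10, 6)
  proc-H: need (8, 3) fits (10, 6); releases (1, 1), pool now (11, 7)


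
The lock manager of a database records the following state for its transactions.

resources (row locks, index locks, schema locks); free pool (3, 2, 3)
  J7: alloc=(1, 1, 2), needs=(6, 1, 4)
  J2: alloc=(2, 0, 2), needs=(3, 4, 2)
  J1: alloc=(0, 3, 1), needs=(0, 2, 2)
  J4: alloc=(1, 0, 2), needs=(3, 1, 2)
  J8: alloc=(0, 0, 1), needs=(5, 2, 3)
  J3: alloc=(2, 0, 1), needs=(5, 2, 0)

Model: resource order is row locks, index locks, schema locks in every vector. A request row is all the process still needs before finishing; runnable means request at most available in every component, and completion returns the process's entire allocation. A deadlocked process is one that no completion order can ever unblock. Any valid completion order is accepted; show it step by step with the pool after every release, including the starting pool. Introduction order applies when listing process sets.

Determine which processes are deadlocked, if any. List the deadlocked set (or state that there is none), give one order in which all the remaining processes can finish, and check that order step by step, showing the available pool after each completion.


No process is deadlocked.
Key observation: beginning at J4, releases accumulate fast enough that every process eventually fits.
A valid finishing order for the others: J4, J1, J2, J8, J3, J7. Step-by-step check:
  pool = (3, 2, 3)
  run J4 (needs (3, 1, 2), free (3, 2, 3)); after release of (1, 0, 2) the pool is (4, 2, 5)
  run J1 (needs (0, 2, 2), free (4, 2, 5)); after release of (0, 3, 1) the pool is (4, 5, 6)
  run J2 (needs (3, 4, 2), free (4, 5, 6)); after release of (2, 0, 2) the pool is (6, 5, 8)
  run J8 (needs (5, 2, 3), free (6, 5, 8)); after release of (0, 0, 1) the pool is (6, 5, 9)
  run J3 (needs (5, 2, 0), free (6, 5, 9)); after release of (2, 0, 1) the pool is (8, 5, 10)
  run J7 (needs (6, 1, 4), free (8, 5, 10)); after release of (1, 1, 2) the pool is (9, 6, 12)


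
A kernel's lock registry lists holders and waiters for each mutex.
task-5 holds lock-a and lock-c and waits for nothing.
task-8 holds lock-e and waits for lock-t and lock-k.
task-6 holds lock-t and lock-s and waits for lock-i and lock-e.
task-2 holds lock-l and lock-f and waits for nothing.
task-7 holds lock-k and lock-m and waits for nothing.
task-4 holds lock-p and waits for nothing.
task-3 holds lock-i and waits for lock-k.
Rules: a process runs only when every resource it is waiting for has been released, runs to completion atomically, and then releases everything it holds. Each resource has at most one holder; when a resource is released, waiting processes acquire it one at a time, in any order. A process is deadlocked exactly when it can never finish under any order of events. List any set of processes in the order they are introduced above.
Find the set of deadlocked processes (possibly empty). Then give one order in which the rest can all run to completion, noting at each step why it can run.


Deadlocked set: task-8 and task-6.
Key observation: task-8 -> task-6 -> task-8 is a circular wait — nothing in it can go first; no other process is dragged down with it.
One completion order for the rest: task-7, task-3, task-4, task-2, task-5.
Step-by-step check:
  run task-7 (it waits on nothing); releases lock-k and lock-m
  run task-3 (all its waits — lock-k — are resolved); releases lock-i
  run task-4 (it waits on nothing); releases lock-p
  run task-2 (it waits on nothing); releases lock-l and lock-f
  run task-5 (it waits on nothing); releases lock-a and lock-c


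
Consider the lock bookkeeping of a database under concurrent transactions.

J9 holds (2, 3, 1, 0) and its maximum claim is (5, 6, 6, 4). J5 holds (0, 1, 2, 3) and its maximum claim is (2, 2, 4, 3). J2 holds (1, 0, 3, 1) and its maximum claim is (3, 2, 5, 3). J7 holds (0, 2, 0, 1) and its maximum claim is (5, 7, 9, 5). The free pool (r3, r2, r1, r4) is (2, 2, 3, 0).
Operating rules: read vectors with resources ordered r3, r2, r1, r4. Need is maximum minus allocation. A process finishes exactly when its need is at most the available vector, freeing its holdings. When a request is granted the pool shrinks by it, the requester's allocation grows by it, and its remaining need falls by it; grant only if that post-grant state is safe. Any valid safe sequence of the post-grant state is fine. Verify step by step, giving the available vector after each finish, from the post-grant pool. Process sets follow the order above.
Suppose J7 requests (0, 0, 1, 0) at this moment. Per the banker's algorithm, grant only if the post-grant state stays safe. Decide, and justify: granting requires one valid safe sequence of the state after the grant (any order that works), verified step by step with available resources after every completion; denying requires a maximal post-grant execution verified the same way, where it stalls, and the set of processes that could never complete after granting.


GRANT: granting preserves safety; a valid post-grant sequence is J5, J2, J9, J7.
Key observation: granting shrinks the pool to (2, 2, 2, 0), yet J5 still fits and the chain goes through.
Verifying the post-grant state step by step:
  pool = (2, 2, 2, 0)
  run J5 (needs (2, 1, 2, 0), free (2, 2, 2, 0)); after release of (0, 1, 2, 3) the pool is (2, 3, 4, 3)
  run J2 (needs (2, 2, 2, 2), free (2, 3, 4, 3)); after release of (1, 0, 3, 1) the pool is (3, 3, 7, 4)
  run J9 (needs (3, 3, 5, 4), free (3, 3, 7, 4)); after release of (2, 3, 1, 0) the pool is (5, 6, 8, 4)
  run J7 (needs (5, 5, 8, 4), free (5, 6, 8, 4)); after release of (0, 2, 1, 1) the pool is (5, 8, 9, 5)


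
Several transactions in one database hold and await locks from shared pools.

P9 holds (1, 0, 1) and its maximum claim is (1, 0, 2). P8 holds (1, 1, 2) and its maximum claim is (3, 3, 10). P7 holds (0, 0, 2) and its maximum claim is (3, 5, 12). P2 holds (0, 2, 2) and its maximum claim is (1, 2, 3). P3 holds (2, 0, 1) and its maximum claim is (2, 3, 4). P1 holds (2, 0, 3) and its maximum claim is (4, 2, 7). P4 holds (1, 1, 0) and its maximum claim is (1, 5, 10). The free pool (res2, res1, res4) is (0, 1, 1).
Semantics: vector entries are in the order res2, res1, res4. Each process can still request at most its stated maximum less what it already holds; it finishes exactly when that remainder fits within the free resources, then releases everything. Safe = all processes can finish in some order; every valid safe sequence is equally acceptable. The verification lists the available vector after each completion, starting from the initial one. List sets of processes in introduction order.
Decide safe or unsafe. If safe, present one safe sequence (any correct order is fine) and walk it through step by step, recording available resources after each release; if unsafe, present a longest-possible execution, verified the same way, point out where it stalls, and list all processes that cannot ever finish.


SAFE. One safe sequence: P9, P2, P3, P1, P8, P4, P7.
Key observation: reading the order forward, P9 is the first process whose need (0, 0, 1) meets the free pool (0, 1, 1) exactly on a resource it requests.
Check, step by step:
  pool = (0, 1, 1)
  P9 needs (0, 0, 1) <= (0, 1, 1) -> finishes; pool += (1, 0, 1) = (1, 1, 2)
  P2 needs (1, 0, 1) <= (1, 1, 2) -> finishes; pool += (0, 2, 2) = (1, 3, 4)
  P3 needs (0, 3, 3) <= (1, 3, 4) -> finishes; pool += (2, 0, 1) = (3, 3, 5)
  P1 needs (2, 2, 4) <= (3, 3, 5) -> finishes; pool += (2, 0, 3) = (5, 3, 8)
  P8 needs (2, 2, 8) <= (5, 3, 8) -> finishes; pool += (1, 1, 2) = (6, 4, 10)
  P4 needs (0, 4, 10) <= (6, 4, 10) -> finishes; pool += (1, 1, 0) = (7, 5, 10)
  P7 needs (3, 5, 10) <= (7, 5, 10) -> finishes; pool += (0, 0, 2) = (7, 5, 12)


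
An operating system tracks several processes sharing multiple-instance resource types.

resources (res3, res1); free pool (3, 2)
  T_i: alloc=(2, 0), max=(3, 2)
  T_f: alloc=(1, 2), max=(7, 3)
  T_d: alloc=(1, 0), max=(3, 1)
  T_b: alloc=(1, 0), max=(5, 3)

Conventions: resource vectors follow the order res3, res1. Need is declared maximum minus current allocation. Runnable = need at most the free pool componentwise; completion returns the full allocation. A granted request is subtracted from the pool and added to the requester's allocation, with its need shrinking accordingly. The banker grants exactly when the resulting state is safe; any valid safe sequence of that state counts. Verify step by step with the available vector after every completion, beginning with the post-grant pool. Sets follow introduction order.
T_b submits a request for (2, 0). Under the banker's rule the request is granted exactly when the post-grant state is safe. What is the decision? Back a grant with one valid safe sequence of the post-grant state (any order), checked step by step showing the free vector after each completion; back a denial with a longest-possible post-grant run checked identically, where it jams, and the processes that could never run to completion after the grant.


DENY: after the grant no complete ordering would exist.
Key observation: after T_i, T_d the pool peaks at (4, 2), and each blocked process is short somewhere: T_f on res3; T_b on res1.
After a pretend grant, a maximal execution: T_i, T_d — then nothing else fits. Walking it through:
  pool = (1, 2)
  T_i: need (1, 2) fits (1, 2); releases (2, 0), pool now (3, 2)
  T_d: need (2, 1) fits (3, 2); releases (1, 0), pool now (4, 2)
  blocked: T_f wants (6, 1), pool (4, 2) — not enough res3
  blocked: T_b wants (2, 3), pool (4, 2) — not enough res1
Post-grant, the permanently blocked set is T_f and T_b.


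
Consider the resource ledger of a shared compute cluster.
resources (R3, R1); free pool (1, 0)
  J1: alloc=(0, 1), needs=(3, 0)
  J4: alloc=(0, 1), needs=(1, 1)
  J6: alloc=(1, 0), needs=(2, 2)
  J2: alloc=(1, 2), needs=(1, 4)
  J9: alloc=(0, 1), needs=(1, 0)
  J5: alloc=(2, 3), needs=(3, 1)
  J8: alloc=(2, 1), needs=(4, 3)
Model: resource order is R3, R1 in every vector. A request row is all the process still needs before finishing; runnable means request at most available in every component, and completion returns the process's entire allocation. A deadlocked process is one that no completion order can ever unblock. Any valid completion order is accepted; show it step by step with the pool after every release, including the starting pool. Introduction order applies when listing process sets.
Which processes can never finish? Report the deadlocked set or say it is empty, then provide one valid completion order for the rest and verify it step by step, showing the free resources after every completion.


Deadlocked set: J1, J6, J2, J5 and J8.
Key observation: after J9, J4 the pool peaks at (1, 2), and each blocked process is short somewhere: J1 on R3; J6 on R3; J2 on R1; J5 on R3; J8 on R3, R1.
A valid finishing order for the others: J9, J4. Verifying each step:
  pool = (1, 0)
  J9: need (1, 0) fits (1, 0); releases (0, 1), pool now (1, 1)
  J4: need (1, 1) fits (1, 1); releases (0, 1), pool now (1, 2)
The stuck group stays short no matter what:
  blocked: J1 wants (3, 0), pool (1, 2) — not enough R3
  blocked: J6 wants (2, 2), pool (1, 2) — not enough R3
  blocked: J2 wants (1, 4), pool (1, 2) — not enough R1
  blocked: J5 wants (3, 1), pool (1, 2) — not enough R3
  blocked: J8 wants (4, 3), pool (1, 2) — not enough R3 and R1


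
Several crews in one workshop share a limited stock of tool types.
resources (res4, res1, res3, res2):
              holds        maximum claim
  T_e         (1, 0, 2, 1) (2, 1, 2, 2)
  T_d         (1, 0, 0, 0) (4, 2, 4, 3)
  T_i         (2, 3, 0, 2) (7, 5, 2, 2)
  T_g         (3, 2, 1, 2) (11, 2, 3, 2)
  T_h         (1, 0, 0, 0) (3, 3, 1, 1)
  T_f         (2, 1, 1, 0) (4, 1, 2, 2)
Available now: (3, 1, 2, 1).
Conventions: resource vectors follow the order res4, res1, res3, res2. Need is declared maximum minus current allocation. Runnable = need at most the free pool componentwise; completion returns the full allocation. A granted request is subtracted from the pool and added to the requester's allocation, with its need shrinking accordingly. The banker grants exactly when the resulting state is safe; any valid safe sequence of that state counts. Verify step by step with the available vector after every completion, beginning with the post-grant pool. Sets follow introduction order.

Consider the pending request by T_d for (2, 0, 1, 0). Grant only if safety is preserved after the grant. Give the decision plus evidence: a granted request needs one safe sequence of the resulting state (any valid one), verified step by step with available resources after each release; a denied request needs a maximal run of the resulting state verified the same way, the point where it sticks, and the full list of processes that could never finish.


DENY — the pretend-granted state is unsafe.
Key observation: after T_e, T_f the pool peaks at (4, 2, 4, 2), and each blocked process is short somewhere: T_d on res2; T_i on res4; T_g on res4; T_h on res1.
Pretend the grant happened; the run T_e, T_f goes as far as possible. Walking it through:
  pool = (1, 1, 1, 1)
  T_e needs (1, 1, 0, 1) <= (1, 1, 1, 1) -> finishes; pool += (1, 0, 2, 1) = (2, 1, 3, 2)
  T_f needs (2, 0, 1, 2) <= (2, 1, 3, 2) -> finishes; pool += (2, 1, 1, 0) = (4, 2, 4, 2)
  T_d cannot run: need (1, 2, 3, 3) vs free (4, 2, 4, 2) (insufficient res2)
  T_i cannot run: need (5, 2, 2, 0) vs free (4, 2, 4, 2) (insufficient res4)
  T_g cannot run: need (8, 0, 2, 0) vs free (4, 2, 4, 2) (insufficient res4)
  T_h cannot run: need (2, 3, 1, 1) vs free (4, 2, 4, 2) (insufficient res1)
Processes that could never finish after the grant: T_d, T_i, T_g and T_h.


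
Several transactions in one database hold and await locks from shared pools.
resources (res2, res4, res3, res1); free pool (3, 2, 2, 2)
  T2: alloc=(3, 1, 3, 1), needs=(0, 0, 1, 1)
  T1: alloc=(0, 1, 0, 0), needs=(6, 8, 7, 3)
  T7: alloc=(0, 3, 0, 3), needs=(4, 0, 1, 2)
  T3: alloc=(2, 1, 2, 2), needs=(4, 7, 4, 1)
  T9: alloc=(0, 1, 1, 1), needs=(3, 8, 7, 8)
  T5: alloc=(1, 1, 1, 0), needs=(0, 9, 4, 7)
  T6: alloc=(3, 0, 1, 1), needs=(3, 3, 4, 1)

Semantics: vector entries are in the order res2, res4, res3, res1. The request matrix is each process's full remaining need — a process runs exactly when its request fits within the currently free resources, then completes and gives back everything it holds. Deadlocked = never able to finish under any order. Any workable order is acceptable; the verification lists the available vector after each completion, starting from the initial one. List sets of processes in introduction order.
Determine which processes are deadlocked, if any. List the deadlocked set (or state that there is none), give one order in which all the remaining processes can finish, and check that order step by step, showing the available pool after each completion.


The deadlocked set is T1, T3, T9 and T5.
Key observation: after T2, T7, T6 complete, (9, 6, 6, 7) is the best the pool ever gets, yet each leftover process wants more res4.
The rest can finish in the order T2, T7, T6. Walking it through:
  pool = (3, 2, 2, 2)
  run T2 (needs (0, 0, 1, 1), free (3, 2, 2, 2)); after release of (3, 1, 3, 1) the pool is (6, 3, 5, 3)
  run T7 (needs (4, 0, 1, 2), free (6, 3, 5, 3)); after release of (0, 3, 0, 3) the pool is (6, 6, 5, 6)
  run T6 (needs (3, 3, 4, 1), free (6, 6, 5, 6)); after release of (3, 0, 1, 1) the pool is (9, 6, 6, 7)
None of the blocked processes ever fits:
  T1 cannot run: need (6, 8, 7, 3) vs free (9, 6, 6, 7) (insufficient res4 and res3)
  T3 cannot run: need (4, 7, 4, 1) vs free (9, 6, 6, 7) (insufficient res4)
  T9 cannot run: need (3, 8, 7, 8) vs free (9, 6, 6, 7) (insufficient res4, res3 and res1)
  T5 cannot run: need (0, 9, 4, 7) vs free (9, 6, 6, 7) (insufficient res4)


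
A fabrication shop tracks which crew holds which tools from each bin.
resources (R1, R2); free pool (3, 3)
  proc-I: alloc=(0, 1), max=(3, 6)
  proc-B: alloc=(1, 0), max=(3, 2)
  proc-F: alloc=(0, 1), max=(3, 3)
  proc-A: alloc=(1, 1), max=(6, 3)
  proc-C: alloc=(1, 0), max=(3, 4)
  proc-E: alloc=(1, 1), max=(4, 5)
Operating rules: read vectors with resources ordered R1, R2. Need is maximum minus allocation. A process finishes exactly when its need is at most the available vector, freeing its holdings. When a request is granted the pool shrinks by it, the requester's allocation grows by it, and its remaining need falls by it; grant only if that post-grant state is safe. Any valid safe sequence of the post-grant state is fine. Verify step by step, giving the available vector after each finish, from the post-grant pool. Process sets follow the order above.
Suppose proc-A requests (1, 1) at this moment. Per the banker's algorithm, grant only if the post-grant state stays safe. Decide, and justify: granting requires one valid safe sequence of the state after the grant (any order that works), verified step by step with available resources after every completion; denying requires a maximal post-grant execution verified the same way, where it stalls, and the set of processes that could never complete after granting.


DENY. Granting would leave the state unsafe.
Key observation: after proc-B, proc-F the pool peaks at (3, 3), and each blocked process is short somewhere: proc-I on R2; proc-A on R1; proc-C on R2; proc-E on R2.
On the post-grant state, proc-B, proc-F is a maximal run — nothing extends it. Step-by-step check:
  pool = (2, 2)
  run proc-B (needs (2, 2), free (2, 2)); after release of (1, 0) the pool is (3, 2)
  run proc-F (needs (3, 2), free (3, 2)); after release of (0, 1) the pool is (3, 3)
  blocked: proc-I wants (3, 5), pool (3, 3) — not enough R2
  blocked: proc-A wants (4, 1), pool (3, 3) — not enough R1
  blocked: proc-C wants (2, 4), pool (3, 3) — not enough R2
  blocked: proc-E wants (3, 4), pool (3, 3) — not enough R2
Processes that could never finish after the grant: proc-I, proc-A, proc-C and proc-E.


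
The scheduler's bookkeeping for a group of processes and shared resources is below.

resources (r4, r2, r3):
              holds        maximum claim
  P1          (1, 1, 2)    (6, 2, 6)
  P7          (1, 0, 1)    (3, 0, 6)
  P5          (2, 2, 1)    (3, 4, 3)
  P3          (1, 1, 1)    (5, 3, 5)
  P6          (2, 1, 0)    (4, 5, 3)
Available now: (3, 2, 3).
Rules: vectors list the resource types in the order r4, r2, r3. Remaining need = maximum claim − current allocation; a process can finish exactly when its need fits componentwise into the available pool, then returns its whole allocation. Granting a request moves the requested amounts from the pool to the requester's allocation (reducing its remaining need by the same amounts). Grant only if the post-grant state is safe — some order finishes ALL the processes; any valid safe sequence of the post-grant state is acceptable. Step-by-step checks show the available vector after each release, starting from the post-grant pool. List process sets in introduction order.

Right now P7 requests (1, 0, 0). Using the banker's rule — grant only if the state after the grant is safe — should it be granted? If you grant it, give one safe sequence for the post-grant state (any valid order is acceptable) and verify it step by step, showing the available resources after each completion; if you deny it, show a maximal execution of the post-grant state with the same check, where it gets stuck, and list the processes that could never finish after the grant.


GRANT: granting preserves safety; a valid post-grant sequence is P5, P3, P7, P1, P6.
Key observation: granting shrinks the pool to (2, 2, 3), yet P5 still fits and the chain goes through.
Check on the post-grant state, step by step:
  pool = (2, 2, 3)
  P5: need (1, 2, 2) fits (2, 2, 3); releases (2, 2, 1), pool now (4, 4, 4)
  P3: need (4, 2, 4) fits (4, 4, 4); releases (1, 1, 1), pool now (5, 5, 5)
  P7: need (1, 0, 5) fits (5, 5, 5); releases (2, 0, 1), pool now (7, 5, 6)
  P1: need (5, 1, 4) fits (7, 5, 6); releases (1, 1, 2), pool now (8, 6, 8)
  P6: need (2, 4, 3) fits (8, 6, 8); releases (2, 1, 0), pool now (10, 7, 8)


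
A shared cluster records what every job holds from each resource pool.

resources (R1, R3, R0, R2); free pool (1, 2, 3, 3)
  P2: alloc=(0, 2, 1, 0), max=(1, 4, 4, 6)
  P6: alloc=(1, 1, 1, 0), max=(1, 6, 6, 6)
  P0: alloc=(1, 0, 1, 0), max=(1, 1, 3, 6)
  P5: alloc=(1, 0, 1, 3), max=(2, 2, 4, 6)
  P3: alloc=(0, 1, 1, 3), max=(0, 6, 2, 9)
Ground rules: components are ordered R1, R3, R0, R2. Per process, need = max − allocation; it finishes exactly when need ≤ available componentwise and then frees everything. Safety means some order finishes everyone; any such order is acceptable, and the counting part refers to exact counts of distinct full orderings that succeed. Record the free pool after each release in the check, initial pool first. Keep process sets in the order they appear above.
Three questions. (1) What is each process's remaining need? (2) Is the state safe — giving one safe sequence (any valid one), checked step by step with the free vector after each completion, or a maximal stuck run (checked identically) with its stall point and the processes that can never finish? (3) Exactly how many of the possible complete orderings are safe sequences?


(1) Outstanding need per process (order R1, R3, R0, R2):
  P2: (1, 2, 3, 6)
  P6: (0, 5, 5, 6)
  P0: (0, 1, 2, 6)
  P5: (1, 2, 3, 3)
  P3: (0, 5, 1, 6)
(2) The state is UNSAFE.
Key observation: even finishing P5, P2, P0 leaves just (3, 4, 6, 6) free — too little R3 for any of the remaining processes.
Going as far as possible: P5, P2, P0; after that, nothing fits. Check, step by step:
  pool = (1, 2, 3, 3)
  run P5 (needs (1, 2, 3, 3), free (1, 2, 3, 3)); after release of (1, 0, 1, 3) the pool is (2, 2, 4, 6)
  run P2 (needs (1, 2, 3, 6), free (2, 2, 4, 6)); after release of (0, 2, 1, 0) the pool is (2, 4, 5, 6)
  run P0 (needs (0, 1, 2, 6), free (2, 4, 5, 6)); after release of (1, 0, 1, 0) the pool is (3, 4, 6, 6)
  blocked: P6 wants (0, 5, 5, 6), pool (3, 4, 6, 6) — not enough R3
  blocked: P3 wants (0, 5, 1, 6), pool (3, 4, 6, 6) — not enough R3
Never able to finish: P6 and P3.
(3) The exact count: 0 of the possible complete orderings are safe sequences.


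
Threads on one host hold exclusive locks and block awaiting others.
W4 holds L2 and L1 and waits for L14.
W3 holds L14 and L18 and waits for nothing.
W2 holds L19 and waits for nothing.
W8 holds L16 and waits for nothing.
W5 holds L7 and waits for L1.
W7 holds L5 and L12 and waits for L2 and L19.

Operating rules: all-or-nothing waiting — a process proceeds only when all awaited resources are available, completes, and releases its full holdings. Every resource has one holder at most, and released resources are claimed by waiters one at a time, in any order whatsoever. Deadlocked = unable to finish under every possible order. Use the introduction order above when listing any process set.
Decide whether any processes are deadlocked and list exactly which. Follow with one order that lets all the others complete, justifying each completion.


Nothing here is deadlocked.
Key observation: all waits point, directly or indirectly, at processes that can finish, so nothing is permanently blocked.
The rest can finish in the order W8, W3, W4, W2, W5, W7.
Step-by-step check:
  run W8 (it waits on nothing); releases L16
  run W3 (it waits on nothing); releases L14 and L18
  W4: everything it awaited (L14) is free; runs, freeing L2 and L1
  run W2 (it waits on nothing); releases L19
  W5: everything it awaited (L1) is free; runs, freeing L7
  W7: everything it awaited (L2 and L19) is free; runs, freeing L5 and L12
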